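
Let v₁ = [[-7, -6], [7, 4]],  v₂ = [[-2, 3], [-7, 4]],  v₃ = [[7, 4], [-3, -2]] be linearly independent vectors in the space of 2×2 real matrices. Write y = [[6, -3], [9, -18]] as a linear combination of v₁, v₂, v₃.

Take coordinate vectors relative to {E₁₁, E₁₂, E₂₁, E₂₂}.
Write y = a₁v₁ + … + a₃v₃ and equate components.
Row-reducing the augmented matrix gives the unique coefficients (a₁, a₂, a₃) = (-3, -3, -3).

y = -3v₁ - 3v₂ - 3v₃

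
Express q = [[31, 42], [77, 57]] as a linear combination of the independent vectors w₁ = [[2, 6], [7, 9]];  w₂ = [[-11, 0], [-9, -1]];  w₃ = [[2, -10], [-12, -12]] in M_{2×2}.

q = 2w₁ - 3w₂ - 3w₃

Identify each element with its coordinate vector in ℝ⁴ via {E₁₁, E₁₂, E₂₁, E₂₂}.
Set up the augmented matrix [w₁ | w₂ | w₃ | q] and row-reduce.
Back-substitution yields (α₁, α₂, α₃) = (2, -3, -3).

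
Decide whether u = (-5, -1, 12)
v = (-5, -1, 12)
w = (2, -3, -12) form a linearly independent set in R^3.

Two of the vectors are equal, giving an immediate dependence.

linearly dependent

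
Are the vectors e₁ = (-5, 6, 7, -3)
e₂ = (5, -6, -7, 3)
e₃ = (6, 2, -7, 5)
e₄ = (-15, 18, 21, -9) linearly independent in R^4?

One vector is a scalar multiple of another, so the set is dependent.

linearly dependent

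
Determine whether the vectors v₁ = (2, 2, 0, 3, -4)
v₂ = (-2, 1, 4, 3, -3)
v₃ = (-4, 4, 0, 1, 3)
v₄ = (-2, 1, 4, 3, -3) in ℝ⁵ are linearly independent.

linearly dependent

Two of the vectors are equal, giving an immediate dependence.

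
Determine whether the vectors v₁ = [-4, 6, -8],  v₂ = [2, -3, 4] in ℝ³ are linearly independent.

One vector is a scalar multiple of another, so the set is dependent.

linearly dependent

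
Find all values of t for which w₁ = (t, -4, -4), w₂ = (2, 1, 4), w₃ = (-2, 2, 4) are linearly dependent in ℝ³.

t = 10

Place the vectors as rows of a 3×3 matrix; dependence ⇔ determinant zero.
Expanding, det = 40 - 4*t.
Setting this to zero gives t = 10.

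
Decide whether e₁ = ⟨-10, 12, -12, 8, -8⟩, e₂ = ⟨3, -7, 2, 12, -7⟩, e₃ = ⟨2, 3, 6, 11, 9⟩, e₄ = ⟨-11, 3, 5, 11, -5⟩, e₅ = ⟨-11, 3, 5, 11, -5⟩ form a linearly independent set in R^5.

Two of the vectors are equal, giving an immediate dependence.

linearly dependent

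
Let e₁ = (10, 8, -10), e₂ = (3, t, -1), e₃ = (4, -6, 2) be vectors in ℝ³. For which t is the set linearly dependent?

t = -2/3

The set is linearly dependent precisely when det[e₁; e₂; e₃] = 0.
Cofactor expansion gives det = 60*t + 40.
Solving 60*t + 40 = 0 yields t = -2/3.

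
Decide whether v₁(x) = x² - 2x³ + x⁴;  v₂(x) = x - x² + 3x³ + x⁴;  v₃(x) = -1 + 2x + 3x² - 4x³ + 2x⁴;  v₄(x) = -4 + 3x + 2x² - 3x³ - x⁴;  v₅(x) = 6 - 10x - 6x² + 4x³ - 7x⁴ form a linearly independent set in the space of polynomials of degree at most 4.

Write each element as a coordinate vector in ℝ⁵ using {1, x, …, x⁴}.
Row-reduce the matrix whose columns are v₁, v₂, v₃, v₄, v₅.
The reduction yields 4 nonzero rows, so the rank is 4.
Since rank 4 < 5, the set is linearly dependent.
Indeed v₁ + 3v₂ + 2v₃ + v₄ + v₅ = 0.

linearly dependent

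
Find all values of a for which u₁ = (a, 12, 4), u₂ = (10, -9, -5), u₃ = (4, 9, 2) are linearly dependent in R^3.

The set is linearly dependent precisely when det[u₁; u₂; u₃] = 0.
The determinant works out to 27*a + 24.
Solving 27*a + 24 = 0 yields a = -8/9.

a = -8/9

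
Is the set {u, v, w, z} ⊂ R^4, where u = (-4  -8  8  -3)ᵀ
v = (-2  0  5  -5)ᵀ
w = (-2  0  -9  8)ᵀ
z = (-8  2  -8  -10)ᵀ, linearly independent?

linearly independent

The matrix [u|v|w|z] has determinant -3296.
A nonzero determinant means the columns are linearly independent.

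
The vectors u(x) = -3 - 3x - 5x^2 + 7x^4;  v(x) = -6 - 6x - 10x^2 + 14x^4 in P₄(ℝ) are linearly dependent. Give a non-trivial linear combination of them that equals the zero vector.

2u - v = 0

Take coordinates with respect to {1, x, …, x^4}.
Row-reduce the matrix with u, v as columns; the null space gives the coefficients.
A generator of the null space is (2, -1).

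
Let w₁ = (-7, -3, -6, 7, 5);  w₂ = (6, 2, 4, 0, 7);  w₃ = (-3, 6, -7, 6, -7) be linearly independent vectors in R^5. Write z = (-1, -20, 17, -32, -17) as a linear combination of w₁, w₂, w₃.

Since w₁, w₂, w₃ are independent, the coefficients expressing z are uniquely determined by a linear system.
Back-substitution yields (c₁, c₂, c₃) = (-2, -4, -3).

z = -2w₁ - 4w₂ - 3w₃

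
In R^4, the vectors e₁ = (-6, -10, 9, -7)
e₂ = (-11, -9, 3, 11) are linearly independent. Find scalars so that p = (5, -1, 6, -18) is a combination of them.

p = e₁ - e₂

Solve the system with e₁, e₂ as columns and p as the right-hand side.
Back-substitution yields (a₁, a₂) = (1, -1).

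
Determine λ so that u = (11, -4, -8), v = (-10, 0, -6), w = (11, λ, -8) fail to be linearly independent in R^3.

Place the vectors as rows of a 3×3 matrix; dependence ⇔ determinant zero.
The determinant works out to 146*λ + 584.
Setting this to zero gives λ = -4.

λ = -4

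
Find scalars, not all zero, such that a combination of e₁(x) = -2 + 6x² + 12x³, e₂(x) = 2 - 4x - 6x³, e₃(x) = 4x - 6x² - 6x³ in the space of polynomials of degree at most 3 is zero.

e₁ + e₂ + e₃ = 0

Pass to coordinate vectors relative to the basis {1, x, …, x³}.
Solve the homogeneous system with e₁, e₂, e₃ as columns by row-reducing the coefficient matrix.
The free variable yields coefficients (1, 1, 1) (any nonzero multiple also works).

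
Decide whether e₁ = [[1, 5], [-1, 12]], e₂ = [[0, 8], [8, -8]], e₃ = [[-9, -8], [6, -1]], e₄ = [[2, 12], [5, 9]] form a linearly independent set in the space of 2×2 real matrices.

linearly independent

Write each element as a coordinate vector in ℝ⁴ using {E₁₁, E₁₂, E₂₁, E₂₂}.
The matrix [e₁|e₂|e₃|e₄] has determinant -1600.
A nonzero determinant means the columns are linearly independent.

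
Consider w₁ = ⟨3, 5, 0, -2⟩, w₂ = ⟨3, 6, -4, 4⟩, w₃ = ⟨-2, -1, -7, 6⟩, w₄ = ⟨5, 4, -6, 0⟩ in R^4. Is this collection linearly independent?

Place the vectors as rows of a 4×4 matrix and reduce to echelon form.
The reduction yields 4 nonzero rows, so the rank is 4.
Since rank = 4 (the number of vectors), the set is linearly independent.

linearly independent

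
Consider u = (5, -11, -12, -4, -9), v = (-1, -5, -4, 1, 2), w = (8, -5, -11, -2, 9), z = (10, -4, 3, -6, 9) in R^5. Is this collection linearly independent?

linearly independent

Place the vectors as rows of a 4×5 matrix and reduce to echelon form.
The reduction yields 4 nonzero rows, so the rank is 4.
Since rank = 4 (the number of vectors), the set is linearly independent.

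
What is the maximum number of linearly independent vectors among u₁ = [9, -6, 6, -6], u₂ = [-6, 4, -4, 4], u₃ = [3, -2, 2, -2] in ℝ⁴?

1

Form the matrix with u₁, u₂, u₃ as columns and reduce.
The echelon form has 1 nonzero row, so the rank is 1.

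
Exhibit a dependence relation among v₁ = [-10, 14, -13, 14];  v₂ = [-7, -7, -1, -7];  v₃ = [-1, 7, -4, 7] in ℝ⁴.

v₁ - v₂ - 3v₃ = 0

Solve the homogeneous system with v₁, v₂, v₃ as columns by row-reducing the coefficient matrix.
A generator of the null space is (1, -1, -3).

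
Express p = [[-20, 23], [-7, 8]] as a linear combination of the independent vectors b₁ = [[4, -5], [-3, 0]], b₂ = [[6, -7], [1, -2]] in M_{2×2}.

p = b₁ - 4b₂

Identify each element with its coordinate vector in ℝ⁴ via {E₁₁, E₁₂, E₂₁, E₂₂}.
Write p = α₁b₁ + α₂b₂ and equate components.
Row-reducing the augmented matrix gives the unique coefficients (α₁, α₂) = (1, -4).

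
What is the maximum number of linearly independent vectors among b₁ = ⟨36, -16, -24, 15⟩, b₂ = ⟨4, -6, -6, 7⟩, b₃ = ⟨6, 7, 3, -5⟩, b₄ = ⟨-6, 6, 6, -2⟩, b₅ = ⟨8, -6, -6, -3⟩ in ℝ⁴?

3

Form the matrix with b₁, b₂, b₃, b₄, b₅ as columns and reduce.
Exactly 3 pivots survive; hence the rank is 3.
(With 5 elements in a 4-dimensional space the rank is at most 4.)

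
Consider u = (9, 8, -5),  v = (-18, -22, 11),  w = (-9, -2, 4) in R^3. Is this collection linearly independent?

The matrix [u|v|w] has determinant 0.
A zero determinant means the columns are linearly dependent.
Indeed 3u + v + w = 0.

linearly dependent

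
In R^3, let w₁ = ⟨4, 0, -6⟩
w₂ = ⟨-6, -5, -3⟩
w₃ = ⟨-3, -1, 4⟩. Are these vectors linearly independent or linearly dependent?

linearly independent

Form the 3×3 matrix with these as columns; its determinant is -38.
A nonzero determinant means the columns are linearly independent.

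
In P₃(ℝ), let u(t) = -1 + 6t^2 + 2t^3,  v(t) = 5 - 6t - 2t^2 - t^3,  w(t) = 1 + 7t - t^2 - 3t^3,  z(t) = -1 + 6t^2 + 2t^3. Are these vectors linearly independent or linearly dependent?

linearly dependent

Take coordinates with respect to the standard basis {1, t, …, t^3}.
Two of the vectors are equal, giving an immediate dependence.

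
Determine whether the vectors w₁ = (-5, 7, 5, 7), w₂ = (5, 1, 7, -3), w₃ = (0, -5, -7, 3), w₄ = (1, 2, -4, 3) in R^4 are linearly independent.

Form the 4×4 matrix with these as columns; its determinant is -1836.
A nonzero determinant means the columns are linearly independent.

linearly independent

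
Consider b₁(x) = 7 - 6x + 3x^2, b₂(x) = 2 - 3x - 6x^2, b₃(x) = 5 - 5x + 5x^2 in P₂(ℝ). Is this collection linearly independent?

linearly independent

Take coordinates with respect to the standard basis {1, x, x^2}.
Row-reduce the matrix whose columns are b₁, b₂, b₃.
The reduction yields 3 nonzero rows, so the rank is 3.
Since rank = 3 (the number of vectors), the set is linearly independent.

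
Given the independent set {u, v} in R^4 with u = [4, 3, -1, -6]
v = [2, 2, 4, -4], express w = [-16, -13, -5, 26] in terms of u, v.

w = -3u - 2v

Since u, v are independent, the coefficients expressing w are uniquely determined by a linear system.
The system has the unique solution (α₁, α₂) = (-3, -2).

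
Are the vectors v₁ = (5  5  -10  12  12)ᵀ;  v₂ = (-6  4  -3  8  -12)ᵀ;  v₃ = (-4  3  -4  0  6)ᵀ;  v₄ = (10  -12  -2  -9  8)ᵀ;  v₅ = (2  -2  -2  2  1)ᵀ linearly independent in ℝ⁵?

linearly independent

Place the vectors as rows of a 5×5 matrix and reduce to echelon form.
The reduction yields 5 nonzero rows, so the rank is 5.
Since rank = 5 (the number of vectors), the set is linearly independent.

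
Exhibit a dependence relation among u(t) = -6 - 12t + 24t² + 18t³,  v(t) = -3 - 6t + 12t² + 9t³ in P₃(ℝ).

u - 2v = 0

Take coordinates with respect to {1, t, …, t³}.
Write the vectors as columns of a matrix and find a nonzero vector in its null space.
A generator of the null space is (1, -2).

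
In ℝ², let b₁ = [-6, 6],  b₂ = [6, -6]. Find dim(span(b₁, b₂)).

Apply Gaussian elimination to the matrix whose rows are b₁, b₂.
There is 1 pivot column, so rank = 1.

dim = 1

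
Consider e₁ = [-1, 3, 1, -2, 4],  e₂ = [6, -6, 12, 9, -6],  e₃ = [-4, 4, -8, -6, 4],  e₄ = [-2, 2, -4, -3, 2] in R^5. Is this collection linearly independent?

linearly dependent

Place the vectors as rows of a 4×5 matrix and reduce to echelon form.
The reduction yields 2 nonzero rows, so the rank is 2.
Since rank 2 < 4, the set is linearly dependent.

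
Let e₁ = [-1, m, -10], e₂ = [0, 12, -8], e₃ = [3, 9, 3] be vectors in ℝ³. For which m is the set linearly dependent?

Place the vectors as rows of a 3×3 matrix; dependence ⇔ determinant zero.
Cofactor expansion gives det = 252 - 24*m.
This vanishes exactly when m = 21/2.

m = 21/2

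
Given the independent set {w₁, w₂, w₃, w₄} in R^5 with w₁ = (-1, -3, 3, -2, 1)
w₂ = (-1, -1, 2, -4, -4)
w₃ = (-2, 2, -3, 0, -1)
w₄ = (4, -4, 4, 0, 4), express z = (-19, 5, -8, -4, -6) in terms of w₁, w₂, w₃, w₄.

Solve the system with w₁, w₂, w₃, w₄ as columns and z as the right-hand side.
Row-reducing the augmented matrix gives the unique coefficients (α₁, …, α₄) = (4, -1, 2, -3).

z = 4w₁ - w₂ + 2w₃ - 3w₄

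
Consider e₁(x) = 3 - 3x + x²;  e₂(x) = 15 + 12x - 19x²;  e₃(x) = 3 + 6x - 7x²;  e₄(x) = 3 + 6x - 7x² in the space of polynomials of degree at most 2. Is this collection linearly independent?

linearly dependent

Write each element as a coordinate vector in ℝ³ using {1, x, x²}.
There are 4 vectors in a 3-dimensional space, so they cannot be linearly independent.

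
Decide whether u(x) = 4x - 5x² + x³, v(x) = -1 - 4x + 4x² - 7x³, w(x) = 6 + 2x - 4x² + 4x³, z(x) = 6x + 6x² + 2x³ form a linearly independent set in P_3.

linearly independent

Take coordinates with respect to the standard basis {1, x, …, x³}.
Row-reduce the matrix whose columns are u, v, w, z.
The reduction yields 4 nonzero rows, so the rank is 4.
Since rank = 4 (the number of vectors), the set is linearly independent.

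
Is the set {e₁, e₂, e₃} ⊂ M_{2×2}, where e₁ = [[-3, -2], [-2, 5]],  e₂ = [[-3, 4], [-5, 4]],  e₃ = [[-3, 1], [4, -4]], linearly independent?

linearly independent

Write each element as a coordinate vector in ℝ⁴ using {E₁₁, E₁₂, E₂₁, E₂₂}.
Row-reduce the matrix whose columns are e₁, e₂, e₃.
The reduction yields 3 nonzero rows, so the rank is 3.
Since rank = 3 (the number of vectors), the set is linearly independent.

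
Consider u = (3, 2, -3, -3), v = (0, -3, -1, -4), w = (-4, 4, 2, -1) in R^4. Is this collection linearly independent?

Row-reduce the matrix whose columns are u, v, w.
The reduction yields 3 nonzero rows, so the rank is 3.
Since rank = 3 (the number of vectors), the set is linearly independent.

linearly independent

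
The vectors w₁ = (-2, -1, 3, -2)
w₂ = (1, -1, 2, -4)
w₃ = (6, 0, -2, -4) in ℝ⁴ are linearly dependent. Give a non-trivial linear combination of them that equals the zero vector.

Solve the homogeneous system with w₁, w₂, w₃ as columns by row-reducing the coefficient matrix.
One solution (up to scaling) is (2, -2, 1).

2w₁ - 2w₂ + w₃ = 0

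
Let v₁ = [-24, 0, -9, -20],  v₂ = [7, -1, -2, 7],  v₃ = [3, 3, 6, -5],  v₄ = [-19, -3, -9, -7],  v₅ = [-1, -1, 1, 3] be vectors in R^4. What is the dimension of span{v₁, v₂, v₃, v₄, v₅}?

Row-reduce the 5×4 matrix with these as rows.
Exactly 3 pivots survive; hence the rank is 3.
(With 5 elements in a 4-dimensional space the rank is at most 4.)

3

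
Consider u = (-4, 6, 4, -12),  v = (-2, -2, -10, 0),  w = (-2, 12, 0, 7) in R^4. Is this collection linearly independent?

Row-reduce the matrix whose columns are u, v, w.
The reduction yields 3 nonzero rows, so the rank is 3.
Since rank = 3 (the number of vectors), the set is linearly independent.

linearly independent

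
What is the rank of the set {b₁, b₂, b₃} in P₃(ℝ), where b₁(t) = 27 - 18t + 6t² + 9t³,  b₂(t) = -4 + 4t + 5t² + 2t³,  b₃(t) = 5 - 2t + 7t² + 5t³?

Use coordinates relative to {1, t, …, t³}.
Form the matrix with b₁, b₂, b₃ as columns and reduce.
Reduction leaves 2 leading entries, giving rank 2.

rank 2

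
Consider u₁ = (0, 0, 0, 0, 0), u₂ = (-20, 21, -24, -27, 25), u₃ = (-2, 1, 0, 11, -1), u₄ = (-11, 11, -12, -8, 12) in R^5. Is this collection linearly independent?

linearly dependent

One of the vectors is the zero vector, so the set is linearly dependent.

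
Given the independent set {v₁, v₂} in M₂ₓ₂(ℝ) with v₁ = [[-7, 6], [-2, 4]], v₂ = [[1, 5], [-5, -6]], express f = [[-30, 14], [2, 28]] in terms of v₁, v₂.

f = 4v₁ - 2v₂

Work in coordinates with respect to the standard basis {E₁₁, E₁₂, E₂₁, E₂₂}.
Since v₁, v₂ are independent, the coefficients expressing f are uniquely determined by a linear system.
The system has the unique solution (a₁, a₂) = (4, -2).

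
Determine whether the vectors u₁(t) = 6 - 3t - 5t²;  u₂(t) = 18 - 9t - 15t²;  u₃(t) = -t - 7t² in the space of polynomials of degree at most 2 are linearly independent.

linearly dependent

Take coordinates with respect to the standard basis {1, t, t²}.
One vector is a scalar multiple of another, so the set is dependent.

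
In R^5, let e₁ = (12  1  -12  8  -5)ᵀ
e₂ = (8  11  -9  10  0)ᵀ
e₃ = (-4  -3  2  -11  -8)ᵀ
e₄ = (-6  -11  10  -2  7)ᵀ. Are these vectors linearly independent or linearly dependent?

linearly independent

Row-reduce the matrix whose columns are e₁, e₂, e₃, e₄.
The reduction yields 4 nonzero rows, so the rank is 4.
Since rank = 4 (the number of vectors), the set is linearly independent.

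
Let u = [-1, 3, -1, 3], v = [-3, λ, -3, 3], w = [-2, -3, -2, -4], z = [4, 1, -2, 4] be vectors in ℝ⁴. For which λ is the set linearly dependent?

Dependence holds iff the 4×4 matrix [u v w z] is singular.
Expanding, det = 60*λ - 216.
This vanishes exactly when λ = 18/5.

λ = 18/5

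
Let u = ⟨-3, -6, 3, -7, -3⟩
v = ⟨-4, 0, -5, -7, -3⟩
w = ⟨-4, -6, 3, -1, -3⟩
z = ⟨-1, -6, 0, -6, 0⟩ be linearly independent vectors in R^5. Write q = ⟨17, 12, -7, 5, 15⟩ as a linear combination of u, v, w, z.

Set up the augmented matrix [u | v | w | z | q] and row-reduce.
Back-substitution yields (a₁, …, a₄) = (-1, -1, -3, 2).

q = -u - v - 3w + 2z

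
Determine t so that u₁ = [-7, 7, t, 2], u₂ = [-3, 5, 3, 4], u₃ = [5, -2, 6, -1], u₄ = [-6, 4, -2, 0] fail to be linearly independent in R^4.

The vectors are dependent exactly when the determinant of the matrix with rows u₁, u₂, u₃, u₄ vanishes.
Cofactor expansion gives det = 50*t - 90.
Setting this to zero gives t = 9/5.

t = 9/5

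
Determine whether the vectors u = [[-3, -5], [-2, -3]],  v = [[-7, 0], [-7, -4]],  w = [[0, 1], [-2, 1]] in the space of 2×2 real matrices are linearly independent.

Take coordinates with respect to the standard basis {E₁₁, E₁₂, E₂₁, E₂₂}.
Row-reduce the matrix whose columns are u, v, w.
The reduction yields 3 nonzero rows, so the rank is 3.
Since rank = 3 (the number of vectors), the set is linearly independent.

linearly independent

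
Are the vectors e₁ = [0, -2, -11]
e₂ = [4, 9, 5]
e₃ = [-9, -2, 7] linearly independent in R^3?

linearly independent

Form the 3×3 matrix with these as columns; its determinant is -657.
A nonzero determinant means the columns are linearly independent.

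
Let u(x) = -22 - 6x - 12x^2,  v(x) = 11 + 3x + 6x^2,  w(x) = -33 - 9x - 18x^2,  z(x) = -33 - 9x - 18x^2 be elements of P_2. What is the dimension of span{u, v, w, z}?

Represent each element by its coordinate vector in ℝ³.
Row-reduce the 4×3 matrix with these as rows.
Exactly 1 pivot survives; hence the rank is 1.
(With 4 elements in a 3-dimensional space the rank is at most 3.)

1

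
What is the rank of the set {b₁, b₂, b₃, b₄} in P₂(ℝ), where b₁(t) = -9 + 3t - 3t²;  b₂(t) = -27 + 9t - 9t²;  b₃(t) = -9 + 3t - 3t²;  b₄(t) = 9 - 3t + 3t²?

rank 1

Use coordinates relative to {1, t, t²}.
Put the 3×4 matrix [b₁|b₂|b₃|b₄] into echelon form.
There is 1 pivot column, so rank = 1.
(With 4 elements in a 3-dimensional space the rank is at most 3.)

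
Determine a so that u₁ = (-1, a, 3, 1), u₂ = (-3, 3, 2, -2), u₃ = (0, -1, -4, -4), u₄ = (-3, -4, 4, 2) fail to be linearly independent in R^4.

a = 49/12

The vectors are dependent exactly when the determinant of the matrix with rows u₁, u₂, u₃, u₄ vanishes.
Expanding, det = 98 - 24*a.
Solving 98 - 24*a = 0 yields a = 49/12.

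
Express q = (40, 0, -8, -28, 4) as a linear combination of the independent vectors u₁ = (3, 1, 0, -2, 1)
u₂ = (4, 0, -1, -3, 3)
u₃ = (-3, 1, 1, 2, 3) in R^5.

Since u₁, u₂, u₃ are independent, the coefficients expressing q are uniquely determined by a linear system.
Row-reducing the augmented matrix gives the unique coefficients (c₁, c₂, c₃) = (4, 4, -4).

q = 4u₁ + 4u₂ - 4u₃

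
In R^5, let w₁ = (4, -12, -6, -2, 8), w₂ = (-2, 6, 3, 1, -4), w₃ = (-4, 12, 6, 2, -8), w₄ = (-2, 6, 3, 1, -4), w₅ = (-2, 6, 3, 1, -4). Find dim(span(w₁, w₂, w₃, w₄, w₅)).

1

Apply Gaussian elimination to the matrix whose rows are w₁, w₂, w₃, w₄, w₅.
Exactly 1 pivot survives; hence the rank is 1.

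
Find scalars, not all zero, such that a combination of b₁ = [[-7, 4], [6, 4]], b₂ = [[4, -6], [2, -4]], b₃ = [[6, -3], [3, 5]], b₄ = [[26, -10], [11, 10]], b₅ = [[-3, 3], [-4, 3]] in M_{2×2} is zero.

b₁ + 2b₂ - 3b₃ + b₄ + 3b₅ = 0

Pass to coordinate vectors relative to the basis {E₁₁, E₁₂, E₂₁, E₂₂}.
Set up α₁b₁ + … + α₅b₅ = 0 and solve the homogeneous system.
The free variable yields coefficients (1, 2, -3, 1, 3) (any nonzero multiple also works).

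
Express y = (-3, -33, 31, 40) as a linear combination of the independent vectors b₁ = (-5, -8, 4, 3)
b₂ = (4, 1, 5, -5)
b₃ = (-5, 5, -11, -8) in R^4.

Since b₁, b₂, b₃ are independent, the coefficients expressing y are uniquely determined by a linear system.
Row-reducing the augmented matrix gives the unique coefficients (c₁, c₂, c₃) = (2, -2, -3).

y = 2b₁ - 2b₂ - 3b₃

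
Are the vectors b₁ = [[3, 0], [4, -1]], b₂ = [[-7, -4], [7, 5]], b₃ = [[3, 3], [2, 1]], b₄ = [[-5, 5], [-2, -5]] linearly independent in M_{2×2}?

Take coordinates with respect to the standard basis {E₁₁, E₁₂, E₂₁, E₂₂}.
Row-reduce the matrix whose columns are b₁, b₂, b₃, b₄.
The reduction yields 4 nonzero rows, so the rank is 4.
Since rank = 4 (the number of vectors), the set is linearly independent.

linearly independent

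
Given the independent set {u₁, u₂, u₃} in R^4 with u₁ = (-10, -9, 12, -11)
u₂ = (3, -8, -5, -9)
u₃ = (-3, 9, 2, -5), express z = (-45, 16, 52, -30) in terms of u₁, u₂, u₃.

Solve the system with u₁, u₂, u₃ as columns and z as the right-hand side.
Back-substitution yields (c₁, c₂, c₃) = (3, -2, 3).

z = 3u₁ - 2u₂ + 3u₃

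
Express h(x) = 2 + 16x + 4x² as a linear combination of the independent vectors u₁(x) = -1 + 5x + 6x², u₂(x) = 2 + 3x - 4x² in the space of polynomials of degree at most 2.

h = 2u₁ + 2u₂

Take coordinate vectors relative to {1, x, x²}.
Set up the augmented matrix [u₁ | u₂ | h] and row-reduce.
The system has the unique solution (c₁, c₂) = (2, 2).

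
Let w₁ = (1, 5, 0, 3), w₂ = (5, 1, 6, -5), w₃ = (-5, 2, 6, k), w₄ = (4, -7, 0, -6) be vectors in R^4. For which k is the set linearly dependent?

k = -1

The set is linearly dependent precisely when det[w₁; w₂; w₃; w₄] = 0.
Cofactor expansion gives det = -162*k - 162.
Solving -162*k - 162 = 0 yields k = -1.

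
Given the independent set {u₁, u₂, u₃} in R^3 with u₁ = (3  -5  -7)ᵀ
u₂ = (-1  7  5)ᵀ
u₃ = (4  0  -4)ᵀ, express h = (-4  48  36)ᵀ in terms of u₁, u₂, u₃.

h = -4u₁ + 4u₂ + 3u₃

Set up the augmented matrix [u₁ | u₂ | u₃ | h] and row-reduce.
Back-substitution yields (a₁, a₂, a₃) = (-4, 4, 3).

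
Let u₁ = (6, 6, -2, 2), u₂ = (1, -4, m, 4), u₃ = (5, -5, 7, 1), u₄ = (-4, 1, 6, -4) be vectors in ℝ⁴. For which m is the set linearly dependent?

Dependence holds iff the 4×4 matrix [u₁ u₂ u₃ u₄] is singular.
Expanding, det = -180*m - 1440.
Setting this to zero gives m = -8.

m = -8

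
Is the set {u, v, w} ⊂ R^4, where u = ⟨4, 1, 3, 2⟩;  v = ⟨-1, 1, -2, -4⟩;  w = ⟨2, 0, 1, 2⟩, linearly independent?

linearly independent

Place the vectors as rows of a 3×4 matrix and reduce to echelon form.
The reduction yields 3 nonzero rows, so the rank is 3.
Since rank = 3 (the number of vectors), the set is linearly independent.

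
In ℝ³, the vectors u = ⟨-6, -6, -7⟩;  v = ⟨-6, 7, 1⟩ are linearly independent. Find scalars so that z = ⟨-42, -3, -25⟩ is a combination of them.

z = 4u + 3v

Write z = c₁u + c₂v and equate components.
Back-substitution yields (c₁, c₂) = (4, 3).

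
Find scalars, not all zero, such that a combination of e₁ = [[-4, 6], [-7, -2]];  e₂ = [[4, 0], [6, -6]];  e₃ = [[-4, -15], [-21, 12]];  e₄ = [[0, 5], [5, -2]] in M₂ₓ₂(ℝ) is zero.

e₂ + e₃ + 3e₄ = 0

Take coordinates with respect to {E₁₁, E₁₂, E₂₁, E₂₂}.
Set up α₁e₁ + … + α₄e₄ = 0 and solve the homogeneous system.
One solution (up to scaling) is (0, 1, 1, 3).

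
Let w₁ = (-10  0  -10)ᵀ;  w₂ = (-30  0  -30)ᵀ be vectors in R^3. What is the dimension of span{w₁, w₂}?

dim = 1

Form the matrix with w₁, w₂ as columns and reduce.
The echelon form has 1 nonzero row, so the rank is 1.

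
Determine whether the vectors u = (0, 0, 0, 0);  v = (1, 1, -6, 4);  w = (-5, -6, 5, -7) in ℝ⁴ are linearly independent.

linearly dependent

One of the vectors is the zero vector, so the set is linearly dependent.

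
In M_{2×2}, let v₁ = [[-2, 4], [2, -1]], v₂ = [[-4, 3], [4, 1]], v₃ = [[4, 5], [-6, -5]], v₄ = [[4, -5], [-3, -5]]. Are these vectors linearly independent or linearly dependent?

Take coordinates with respect to the standard basis {E₁₁, E₁₂, E₂₁, E₂₂}.
Form the 4×4 matrix with these as columns; its determinant is 96.
A nonzero determinant means the columns are linearly independent.

linearly independent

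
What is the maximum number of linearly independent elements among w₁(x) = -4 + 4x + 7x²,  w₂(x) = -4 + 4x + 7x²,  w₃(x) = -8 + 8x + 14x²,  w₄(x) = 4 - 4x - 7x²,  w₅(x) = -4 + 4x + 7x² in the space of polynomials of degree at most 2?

Represent each element by its coordinate vector in ℝ³.
Apply Gaussian elimination to the matrix whose rows are w₁, w₂, w₃, w₄, w₅.
The echelon form has 1 nonzero row, so the rank is 1.
(With 5 elements in a 3-dimensional space the rank is at most 3.)

1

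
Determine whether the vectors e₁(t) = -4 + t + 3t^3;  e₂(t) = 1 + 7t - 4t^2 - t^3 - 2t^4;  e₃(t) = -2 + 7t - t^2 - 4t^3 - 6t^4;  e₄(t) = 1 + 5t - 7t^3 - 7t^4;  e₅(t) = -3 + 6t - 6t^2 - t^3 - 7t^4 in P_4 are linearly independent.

Write each element as a coordinate vector in ℝ⁵ using {1, t, …, t^4}.
The matrix [e₁|e₂|e₃|e₄|e₅] has determinant 465.
A nonzero determinant means the columns are linearly independent.

linearly independent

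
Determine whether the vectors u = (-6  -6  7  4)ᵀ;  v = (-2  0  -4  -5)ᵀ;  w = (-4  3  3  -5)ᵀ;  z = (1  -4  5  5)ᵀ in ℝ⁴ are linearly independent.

linearly independent

The matrix [u|v|w|z] has determinant 819.
A nonzero determinant means the columns are linearly independent.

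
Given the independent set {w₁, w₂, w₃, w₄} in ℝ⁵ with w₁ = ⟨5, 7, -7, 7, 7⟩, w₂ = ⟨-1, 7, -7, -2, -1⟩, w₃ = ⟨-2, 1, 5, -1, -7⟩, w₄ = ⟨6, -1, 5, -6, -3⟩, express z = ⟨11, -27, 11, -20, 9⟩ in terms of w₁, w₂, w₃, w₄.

z = -2w₁ - w₂ - 4w₃ + 2w₄

Solve the system with w₁, w₂, w₃, w₄ as columns and z as the right-hand side.
Back-substitution yields (c₁, …, c₄) = (-2, -1, -4, 2).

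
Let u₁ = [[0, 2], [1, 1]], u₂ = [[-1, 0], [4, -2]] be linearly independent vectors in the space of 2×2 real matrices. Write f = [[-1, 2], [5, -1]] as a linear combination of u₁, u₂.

Identify each element with its coordinate vector in ℝ⁴ via {E₁₁, E₁₂, E₂₁, E₂₂}.
Set up the augmented matrix [u₁ | u₂ | f] and row-reduce.
The system has the unique solution (α₁, α₂) = (1, 1).

f = u₁ + u₂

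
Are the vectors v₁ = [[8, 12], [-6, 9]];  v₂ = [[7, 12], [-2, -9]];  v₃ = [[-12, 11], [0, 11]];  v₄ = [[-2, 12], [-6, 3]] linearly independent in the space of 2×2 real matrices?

Write each element as a coordinate vector in ℝ⁴ using {E₁₁, E₁₂, E₂₁, E₂₂}.
Row-reduce the matrix whose columns are v₁, v₂, v₃, v₄.
The reduction yields 4 nonzero rows, so the rank is 4.
Since rank = 4 (the number of vectors), the set is linearly independent.

linearly independent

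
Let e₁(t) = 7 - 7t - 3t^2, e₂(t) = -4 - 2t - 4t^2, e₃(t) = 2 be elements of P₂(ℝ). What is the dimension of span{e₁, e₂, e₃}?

3

Represent each element by its coordinate vector in ℝ³.
Apply Gaussian elimination to the matrix whose rows are e₁, e₂, e₃.
Reduction leaves 3 leading entries, giving rank 3.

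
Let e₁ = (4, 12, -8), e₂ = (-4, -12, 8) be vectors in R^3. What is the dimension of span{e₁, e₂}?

Apply Gaussian elimination to the matrix whose rows are e₁, e₂.
The echelon form has 1 nonzero row, so the rank is 1.

dim = 1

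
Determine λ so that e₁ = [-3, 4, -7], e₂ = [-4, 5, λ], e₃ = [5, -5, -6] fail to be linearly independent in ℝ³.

λ = -29/5

Place the vectors as rows of a 3×3 matrix; dependence ⇔ determinant zero.
Cofactor expansion gives det = 5*λ + 29.
This vanishes exactly when λ = -29/5.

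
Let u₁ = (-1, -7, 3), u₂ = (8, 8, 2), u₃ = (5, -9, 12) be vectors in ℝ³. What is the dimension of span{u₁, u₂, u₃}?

dim = 3

Apply Gaussian elimination to the matrix whose rows are u₁, u₂, u₃.
Reduction leaves 3 leading entries, giving rank 3.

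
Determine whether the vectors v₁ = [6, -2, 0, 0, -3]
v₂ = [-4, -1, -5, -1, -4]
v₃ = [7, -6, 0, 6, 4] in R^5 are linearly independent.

linearly independent

Row-reduce the matrix whose columns are v₁, v₂, v₃.
The reduction yields 3 nonzero rows, so the rank is 3.
Since rank = 3 (the number of vectors), the set is linearly independent.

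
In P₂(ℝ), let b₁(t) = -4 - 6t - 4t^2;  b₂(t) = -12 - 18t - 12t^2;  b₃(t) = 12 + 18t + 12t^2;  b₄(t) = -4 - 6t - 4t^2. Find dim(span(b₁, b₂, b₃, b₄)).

Use coordinates relative to {1, t, t^2}.
Row-reduce the 4×3 matrix with these as rows.
There is 1 pivot column, so rank = 1.
(With 4 elements in a 3-dimensional space the rank is at most 3.)

dim = 1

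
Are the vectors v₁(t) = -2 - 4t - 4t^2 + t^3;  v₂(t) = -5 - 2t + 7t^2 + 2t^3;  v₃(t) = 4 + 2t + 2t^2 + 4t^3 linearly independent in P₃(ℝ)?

Take coordinates with respect to the standard basis {1, t, …, t^3}.
Place the vectors as rows of a 3×4 matrix and reduce to echelon form.
The reduction yields 3 nonzero rows, so the rank is 3.
Since rank = 3 (the number of vectors), the set is linearly independent.

linearly independent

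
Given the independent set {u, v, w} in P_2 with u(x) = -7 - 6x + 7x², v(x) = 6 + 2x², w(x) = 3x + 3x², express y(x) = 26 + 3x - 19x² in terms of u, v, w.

y = -2u + 2v - 3w

Work in coordinates with respect to the standard basis {1, x, x²}.
Since u, v, w are independent, the coefficients expressing y are uniquely determined by a linear system.
The system has the unique solution (c₁, c₂, c₃) = (-2, 2, -3).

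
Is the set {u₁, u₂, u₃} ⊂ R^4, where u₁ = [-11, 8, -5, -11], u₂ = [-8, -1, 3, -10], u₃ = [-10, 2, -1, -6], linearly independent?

Place the vectors as rows of a 3×4 matrix and reduce to echelon form.
The reduction yields 3 nonzero rows, so the rank is 3.
Since rank = 3 (the number of vectors), the set is linearly independent.

linearly independent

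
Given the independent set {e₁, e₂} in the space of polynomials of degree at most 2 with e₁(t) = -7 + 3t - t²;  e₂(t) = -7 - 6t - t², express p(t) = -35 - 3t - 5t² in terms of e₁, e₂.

Identify each element with its coordinate vector in ℝ³ via {1, t, t²}.
Since e₁, e₂ are independent, the coefficients expressing p are uniquely determined by a linear system.
Back-substitution yields (c₁, c₂) = (3, 2).

p = 3e₁ + 2e₂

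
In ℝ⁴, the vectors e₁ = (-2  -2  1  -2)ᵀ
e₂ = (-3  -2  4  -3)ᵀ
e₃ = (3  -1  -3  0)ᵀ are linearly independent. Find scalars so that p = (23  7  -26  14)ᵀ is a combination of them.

Since e₁, e₂, e₃ are independent, the coefficients expressing p are uniquely determined by a linear system.
Row-reducing the augmented matrix gives the unique coefficients (α₁, α₂, α₃) = (-1, -4, 3).

p = -e₁ - 4e₂ + 3e₃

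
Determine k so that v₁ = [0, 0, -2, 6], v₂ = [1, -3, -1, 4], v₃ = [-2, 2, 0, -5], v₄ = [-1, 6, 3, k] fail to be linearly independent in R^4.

Place the vectors as rows of a 4×4 matrix; dependence ⇔ determinant zero.
Cofactor expansion gives det = 8*k + 62.
Solving 8*k + 62 = 0 yields k = -31/4.

k = -31/4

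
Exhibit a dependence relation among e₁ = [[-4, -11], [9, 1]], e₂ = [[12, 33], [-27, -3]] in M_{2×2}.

3e₁ + e₂ = 0

Take coordinates with respect to {E₁₁, E₁₂, E₂₁, E₂₂}.
Write the vectors as columns of a matrix and find a nonzero vector in its null space.
The free variable yields coefficients (3, 1) (any nonzero multiple also works).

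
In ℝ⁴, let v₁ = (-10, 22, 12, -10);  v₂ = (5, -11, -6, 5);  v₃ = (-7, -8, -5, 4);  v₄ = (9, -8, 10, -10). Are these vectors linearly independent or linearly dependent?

linearly dependent

The matrix [v₁|v₂|v₃|v₄] has determinant 0.
A zero determinant means the columns are linearly dependent.
Indeed v₁ + 2v₂ = 0.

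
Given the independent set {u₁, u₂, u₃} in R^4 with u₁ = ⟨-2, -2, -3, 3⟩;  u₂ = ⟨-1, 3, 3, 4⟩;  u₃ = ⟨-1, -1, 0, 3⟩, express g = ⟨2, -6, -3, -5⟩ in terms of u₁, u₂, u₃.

Solve the system with u₁, u₂, u₃ as columns and g as the right-hand side.
Row-reducing the augmented matrix gives the unique coefficients (a₁, a₂, a₃) = (-1, -2, 2).

g = -u₁ - 2u₂ + 2u₃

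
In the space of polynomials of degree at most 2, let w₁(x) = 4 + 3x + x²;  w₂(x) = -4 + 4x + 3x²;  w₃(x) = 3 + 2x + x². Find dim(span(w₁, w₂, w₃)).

3

Use coordinates relative to {1, x, x²}.
Apply Gaussian elimination to the matrix whose rows are w₁, w₂, w₃.
There are 3 pivot columns, so rank = 3.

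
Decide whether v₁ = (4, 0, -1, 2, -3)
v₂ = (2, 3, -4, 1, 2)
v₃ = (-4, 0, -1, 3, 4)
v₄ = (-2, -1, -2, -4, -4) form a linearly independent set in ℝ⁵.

linearly independent

Row-reduce the matrix whose columns are v₁, v₂, v₃, v₄.
The reduction yields 4 nonzero rows, so the rank is 4.
Since rank = 4 (the number of vectors), the set is linearly independent.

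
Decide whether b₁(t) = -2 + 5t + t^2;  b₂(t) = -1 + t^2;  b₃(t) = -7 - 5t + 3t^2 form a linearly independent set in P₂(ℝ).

linearly independent

Take coordinates with respect to the standard basis {1, t, t^2}.
Row-reduce the matrix whose columns are b₁, b₂, b₃.
The reduction yields 3 nonzero rows, so the rank is 3.
Since rank = 3 (the number of vectors), the set is linearly independent.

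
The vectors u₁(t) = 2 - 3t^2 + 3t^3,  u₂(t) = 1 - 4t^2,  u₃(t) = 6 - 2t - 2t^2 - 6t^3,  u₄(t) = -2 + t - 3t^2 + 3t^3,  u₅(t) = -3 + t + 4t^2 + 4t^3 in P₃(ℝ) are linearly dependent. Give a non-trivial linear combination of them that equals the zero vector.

Take coordinates with respect to {1, t, …, t^3}.
Solve the homogeneous system with u₁, u₂, u₃, u₄, u₅ as columns by row-reducing the coefficient matrix.
A generator of the null space is (0, 2, -1, -2, 0).

2u₂ - u₃ - 2u₄ = 0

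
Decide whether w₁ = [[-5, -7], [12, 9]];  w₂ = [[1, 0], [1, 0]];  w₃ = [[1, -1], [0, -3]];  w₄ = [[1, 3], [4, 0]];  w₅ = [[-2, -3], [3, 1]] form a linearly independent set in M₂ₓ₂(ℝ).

linearly dependent

Write each element as a coordinate vector in ℝ⁴ using {E₁₁, E₁₂, E₂₁, E₂₂}.
There are 5 vectors in a 4-dimensional space, so they cannot be linearly independent.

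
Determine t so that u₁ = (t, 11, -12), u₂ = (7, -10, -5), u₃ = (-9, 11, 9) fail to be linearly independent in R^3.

t = -6/5

The set is linearly dependent precisely when det[u₁; u₂; u₃] = 0.
Cofactor expansion gives det = -35*t - 42.
Solving -35*t - 42 = 0 yields t = -6/5.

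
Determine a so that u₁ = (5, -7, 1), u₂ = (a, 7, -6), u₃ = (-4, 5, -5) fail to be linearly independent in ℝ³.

Place the vectors as rows of a 3×3 matrix; dependence ⇔ determinant zero.
The determinant works out to -30*a - 165.
Solving -30*a - 165 = 0 yields a = -11/2.

a = -11/2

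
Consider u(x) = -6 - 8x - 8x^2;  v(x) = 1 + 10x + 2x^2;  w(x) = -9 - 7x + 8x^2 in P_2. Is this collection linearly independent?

linearly independent

Take coordinates with respect to the standard basis {1, x, x^2}.
Row-reduce the matrix whose columns are u, v, w.
The reduction yields 3 nonzero rows, so the rank is 3.
Since rank = 3 (the number of vectors), the set is linearly independent.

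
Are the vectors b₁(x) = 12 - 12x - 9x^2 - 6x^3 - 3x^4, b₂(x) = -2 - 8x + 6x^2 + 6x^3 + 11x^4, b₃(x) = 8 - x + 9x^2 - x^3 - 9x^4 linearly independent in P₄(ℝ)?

Write each element as a coordinate vector in ℝ⁵ using {1, x, …, x^4}.
Place the vectors as rows of a 3×5 matrix and reduce to echelon form.
The reduction yields 3 nonzero rows, so the rank is 3.
Since rank = 3 (the number of vectors), the set is linearly independent.

linearly independent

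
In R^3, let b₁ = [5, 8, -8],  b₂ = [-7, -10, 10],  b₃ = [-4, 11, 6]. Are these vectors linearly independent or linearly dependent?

linearly independent

Form the 3×3 matrix with these as columns; its determinant is 102.
A nonzero determinant means the columns are linearly independent.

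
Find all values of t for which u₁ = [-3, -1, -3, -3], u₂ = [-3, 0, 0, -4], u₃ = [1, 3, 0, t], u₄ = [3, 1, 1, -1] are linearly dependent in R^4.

Place the vectors as rows of a 4×4 matrix; dependence ⇔ determinant zero.
Expanding, det = -6*t - 118.
Setting this to zero gives t = -59/3.

t = -59/3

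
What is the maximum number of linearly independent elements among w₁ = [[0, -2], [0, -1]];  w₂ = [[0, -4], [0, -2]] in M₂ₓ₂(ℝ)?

1

Use coordinates relative to {E₁₁, E₁₂, E₂₁, E₂₂}.
Put the 4×2 matrix [w₁|w₂] into echelon form.
Reduction leaves 1 leading entry, giving rank 1.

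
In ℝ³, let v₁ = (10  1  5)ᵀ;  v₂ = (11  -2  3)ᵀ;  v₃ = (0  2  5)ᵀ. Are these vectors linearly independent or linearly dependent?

Row-reduce the matrix whose columns are v₁, v₂, v₃.
The reduction yields 3 nonzero rows, so the rank is 3.
Since rank = 3 (the number of vectors), the set is linearly independent.

linearly independent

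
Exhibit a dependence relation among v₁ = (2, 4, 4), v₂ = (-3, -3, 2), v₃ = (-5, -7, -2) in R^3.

v₁ - v₂ + v₃ = 0

Row-reduce the matrix with v₁, v₂, v₃ as columns; the null space gives the coefficients.
A generator of the null space is (1, -1, 1).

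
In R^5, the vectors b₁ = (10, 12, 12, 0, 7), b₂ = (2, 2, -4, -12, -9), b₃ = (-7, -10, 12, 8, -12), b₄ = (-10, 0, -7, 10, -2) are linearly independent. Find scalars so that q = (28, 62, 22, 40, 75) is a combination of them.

q = 4b₁ - 3b₂ - 2b₃ + 2b₄

Since b₁, b₂, b₃, b₄ are independent, the coefficients expressing q are uniquely determined by a linear system.
Row-reducing the augmented matrix gives the unique coefficients (α₁, …, α₄) = (4, -3, -2, 2).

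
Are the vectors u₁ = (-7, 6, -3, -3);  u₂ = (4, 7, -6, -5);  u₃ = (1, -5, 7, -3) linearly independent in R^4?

linearly independent

Place the vectors as rows of a 3×4 matrix and reduce to echelon form.
The reduction yields 3 nonzero rows, so the rank is 3.
Since rank = 3 (the number of vectors), the set is linearly independent.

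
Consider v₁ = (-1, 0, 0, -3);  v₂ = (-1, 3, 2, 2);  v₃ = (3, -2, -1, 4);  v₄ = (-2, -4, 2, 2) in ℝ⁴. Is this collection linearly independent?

Form the 4×4 matrix with these as columns; its determinant is -38.
A nonzero determinant means the columns are linearly independent.

linearly independent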